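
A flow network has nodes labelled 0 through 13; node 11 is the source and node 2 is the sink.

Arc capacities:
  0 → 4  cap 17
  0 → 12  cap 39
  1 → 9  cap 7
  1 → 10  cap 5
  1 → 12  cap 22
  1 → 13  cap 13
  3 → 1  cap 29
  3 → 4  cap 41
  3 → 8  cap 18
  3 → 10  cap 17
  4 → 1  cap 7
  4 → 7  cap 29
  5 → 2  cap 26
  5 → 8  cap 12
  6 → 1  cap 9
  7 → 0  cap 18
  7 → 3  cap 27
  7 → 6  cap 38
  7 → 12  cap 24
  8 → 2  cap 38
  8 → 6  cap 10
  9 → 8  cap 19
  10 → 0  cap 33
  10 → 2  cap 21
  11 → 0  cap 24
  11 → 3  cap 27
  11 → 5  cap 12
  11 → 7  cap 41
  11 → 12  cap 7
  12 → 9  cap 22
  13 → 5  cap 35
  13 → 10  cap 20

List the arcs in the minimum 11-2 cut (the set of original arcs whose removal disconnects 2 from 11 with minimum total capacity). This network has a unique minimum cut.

augment #1: 11→5→2 push 12
augment #2: 11→3→8→2 push 18
augment #3: 11→3→10→2 push 9
augment #4: 11→7→3→10→2 push 8
augment #5: 11→12→9→8→2 push 7
augment #6: 11→0→4→1→10→2 push 4
augment #7: 11→0→12→9→8→2 push 12
augment #8: 11→0→4→1→13→5→2 push 3
augment #9: 11→7→3→1→13→5→2 push 10
max flow = 83; residual-reachable set from 11 gives S-side
cut edges (S→T): {(1,13), (3,8), (9,8), (10,2), (11,5)} total cap 83

Min-cut arcs: {(1,13), (3,8), (9,8), (10,2), (11,5)} (total capacity 83)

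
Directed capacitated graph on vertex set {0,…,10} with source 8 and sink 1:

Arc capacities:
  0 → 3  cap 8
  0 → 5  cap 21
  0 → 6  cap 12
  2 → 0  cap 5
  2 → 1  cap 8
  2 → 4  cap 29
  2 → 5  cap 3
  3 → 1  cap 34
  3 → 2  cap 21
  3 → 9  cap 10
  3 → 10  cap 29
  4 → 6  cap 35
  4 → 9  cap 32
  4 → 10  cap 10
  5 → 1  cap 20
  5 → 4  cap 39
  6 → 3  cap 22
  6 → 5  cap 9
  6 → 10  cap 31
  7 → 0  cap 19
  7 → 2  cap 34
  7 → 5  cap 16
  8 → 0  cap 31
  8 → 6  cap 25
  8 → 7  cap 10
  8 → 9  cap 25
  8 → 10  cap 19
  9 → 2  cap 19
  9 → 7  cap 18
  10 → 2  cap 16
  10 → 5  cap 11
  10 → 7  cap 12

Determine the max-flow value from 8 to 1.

augment #1: 8→0→3→1 bottleneck 8, total now 8
augment #2: 8→0→5→1 bottleneck 20, total now 28
augment #3: 8→6→3→1 bottleneck 22, total now 50
augment #4: 8→7→2→1 bottleneck 8, total now 58

Maximum flow value: 58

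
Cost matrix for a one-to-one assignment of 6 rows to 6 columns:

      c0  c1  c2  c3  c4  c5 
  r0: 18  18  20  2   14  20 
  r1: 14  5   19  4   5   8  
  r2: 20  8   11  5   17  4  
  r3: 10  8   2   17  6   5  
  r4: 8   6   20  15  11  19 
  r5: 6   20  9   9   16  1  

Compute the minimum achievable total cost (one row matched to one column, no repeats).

Minimum assignment cost: 25

optimal assignment: row0→col3 (cost 2), row1→col4 (cost 5), row2→col5 (cost 4), row3→col2 (cost 2), row4→col1 (cost 6), row5→col0 (cost 6)
total = 2 + 5 + 4 + 2 + 6 + 6 = 25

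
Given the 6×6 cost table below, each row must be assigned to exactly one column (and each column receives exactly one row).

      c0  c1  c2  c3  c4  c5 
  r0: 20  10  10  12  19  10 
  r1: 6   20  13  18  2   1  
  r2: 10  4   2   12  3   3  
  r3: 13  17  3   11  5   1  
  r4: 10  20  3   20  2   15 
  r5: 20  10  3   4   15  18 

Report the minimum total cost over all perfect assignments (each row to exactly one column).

optimal assignment: row0→col1 (cost 10), row1→col0 (cost 6), row2→col2 (cost 2), row3→col5 (cost 1), row4→col4 (cost 2), row5→col3 (cost 4)
total = 10 + 6 + 2 + 1 + 2 + 4 = 25

Minimum assignment cost: 25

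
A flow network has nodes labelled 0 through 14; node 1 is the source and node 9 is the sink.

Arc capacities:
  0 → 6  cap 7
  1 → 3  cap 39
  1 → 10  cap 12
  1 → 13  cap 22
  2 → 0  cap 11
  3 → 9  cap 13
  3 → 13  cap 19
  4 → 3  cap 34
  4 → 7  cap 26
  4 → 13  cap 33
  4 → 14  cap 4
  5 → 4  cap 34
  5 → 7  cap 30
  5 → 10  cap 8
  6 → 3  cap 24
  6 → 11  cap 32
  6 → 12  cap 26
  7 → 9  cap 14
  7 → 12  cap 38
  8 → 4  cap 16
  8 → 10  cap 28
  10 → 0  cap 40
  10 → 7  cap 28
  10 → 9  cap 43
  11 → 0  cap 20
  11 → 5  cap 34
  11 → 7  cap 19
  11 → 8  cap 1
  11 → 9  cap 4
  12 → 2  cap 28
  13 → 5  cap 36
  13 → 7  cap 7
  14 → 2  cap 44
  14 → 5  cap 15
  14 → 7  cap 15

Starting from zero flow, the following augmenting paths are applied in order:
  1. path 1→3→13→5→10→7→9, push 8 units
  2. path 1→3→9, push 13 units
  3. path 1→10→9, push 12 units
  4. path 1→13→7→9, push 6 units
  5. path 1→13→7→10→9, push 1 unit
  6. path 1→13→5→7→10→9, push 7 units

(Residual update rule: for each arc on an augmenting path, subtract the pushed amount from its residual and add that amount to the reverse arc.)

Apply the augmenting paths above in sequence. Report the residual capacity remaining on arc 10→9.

after path 1 (1→3→13→5→10→7→9, push 8): res(10,9)=43
after path 2 (1→3→9, push 13): res(10,9)=43
after path 3 (1→10→9, push 12): res(10,9)=31
after path 4 (1→13→7→9, push 6): res(10,9)=31
after path 5 (1→13→7→10→9, push 1): res(10,9)=30
after path 6 (1→13→5→7→10→9, push 7): res(10,9)=23

Residual capacity of (10,9): 23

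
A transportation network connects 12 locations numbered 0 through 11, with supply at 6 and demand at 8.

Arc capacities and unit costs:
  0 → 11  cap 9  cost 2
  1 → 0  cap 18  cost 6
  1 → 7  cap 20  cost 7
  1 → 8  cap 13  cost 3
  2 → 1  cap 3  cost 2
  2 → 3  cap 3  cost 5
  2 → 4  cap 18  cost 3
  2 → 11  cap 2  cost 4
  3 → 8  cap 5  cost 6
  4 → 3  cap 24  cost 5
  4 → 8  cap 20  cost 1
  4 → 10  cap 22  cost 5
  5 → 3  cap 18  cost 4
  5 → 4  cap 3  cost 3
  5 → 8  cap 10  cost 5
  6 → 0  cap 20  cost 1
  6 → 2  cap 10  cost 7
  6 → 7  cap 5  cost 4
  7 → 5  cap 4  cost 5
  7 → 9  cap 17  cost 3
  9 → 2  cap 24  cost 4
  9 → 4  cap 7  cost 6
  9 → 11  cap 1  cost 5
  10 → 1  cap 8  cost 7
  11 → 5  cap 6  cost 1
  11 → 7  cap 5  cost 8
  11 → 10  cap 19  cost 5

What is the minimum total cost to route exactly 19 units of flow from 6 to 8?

Minimum cost for 19 units: 203

shortest-cost path #1: 6→0→11→5→4→8 push 3 @ unit cost 8 (adds 24)
shortest-cost path #2: 6→0→11→5→8 push 3 @ unit cost 9 (adds 27)
shortest-cost path #3: 6→2→4→8 push 10 @ unit cost 11 (adds 110)
shortest-cost path #4: 6→7→9→4→8 push 3 @ unit cost 14 (adds 42)
total cost = 203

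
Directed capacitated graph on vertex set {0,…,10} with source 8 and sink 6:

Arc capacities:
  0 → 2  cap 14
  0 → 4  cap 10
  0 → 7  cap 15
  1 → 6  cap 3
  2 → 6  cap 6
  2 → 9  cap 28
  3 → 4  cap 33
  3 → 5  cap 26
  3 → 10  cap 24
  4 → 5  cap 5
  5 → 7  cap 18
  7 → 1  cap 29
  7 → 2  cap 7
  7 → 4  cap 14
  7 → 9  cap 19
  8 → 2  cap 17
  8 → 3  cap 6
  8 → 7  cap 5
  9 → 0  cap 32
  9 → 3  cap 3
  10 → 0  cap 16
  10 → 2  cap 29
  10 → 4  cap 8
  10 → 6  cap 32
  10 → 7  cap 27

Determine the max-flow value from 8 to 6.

Maximum flow value: 18

augment #1: 8→2→6 bottleneck 6, total now 6
augment #2: 8→3→10→6 bottleneck 6, total now 12
augment #3: 8→7→1→6 bottleneck 3, total now 15
augment #4: 8→2→9→3→10→6 bottleneck 3, total now 18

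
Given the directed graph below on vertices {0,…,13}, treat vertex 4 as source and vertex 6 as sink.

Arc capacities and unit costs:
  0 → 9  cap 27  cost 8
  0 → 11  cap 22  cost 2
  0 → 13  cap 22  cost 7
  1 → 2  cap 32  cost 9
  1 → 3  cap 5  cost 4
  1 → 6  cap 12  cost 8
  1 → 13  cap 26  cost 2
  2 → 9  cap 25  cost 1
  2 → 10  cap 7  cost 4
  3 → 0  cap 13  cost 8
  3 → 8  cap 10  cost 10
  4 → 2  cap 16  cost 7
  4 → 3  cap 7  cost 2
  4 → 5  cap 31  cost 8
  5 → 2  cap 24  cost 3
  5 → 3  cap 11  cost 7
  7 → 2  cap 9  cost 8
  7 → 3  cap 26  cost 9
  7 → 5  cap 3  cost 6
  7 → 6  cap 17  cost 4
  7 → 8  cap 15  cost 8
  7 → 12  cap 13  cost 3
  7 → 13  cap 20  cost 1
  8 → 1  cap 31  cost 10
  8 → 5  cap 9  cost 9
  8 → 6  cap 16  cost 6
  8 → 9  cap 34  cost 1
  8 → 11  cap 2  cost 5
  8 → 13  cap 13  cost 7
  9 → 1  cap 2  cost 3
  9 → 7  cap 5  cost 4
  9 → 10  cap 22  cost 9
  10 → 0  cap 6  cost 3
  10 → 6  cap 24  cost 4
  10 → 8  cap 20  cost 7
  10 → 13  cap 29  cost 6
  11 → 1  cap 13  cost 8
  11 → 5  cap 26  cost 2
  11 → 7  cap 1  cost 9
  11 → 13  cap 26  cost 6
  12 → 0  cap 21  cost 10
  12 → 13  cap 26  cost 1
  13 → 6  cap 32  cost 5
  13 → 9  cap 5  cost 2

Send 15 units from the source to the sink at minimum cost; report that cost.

shortest-cost path #1: 4→2→10→6 push 7 @ unit cost 15 (adds 105)
shortest-cost path #2: 4→2→9→7→6 push 5 @ unit cost 16 (adds 80)
shortest-cost path #3: 4→3→8→6 push 3 @ unit cost 18 (adds 54)
total cost = 239

Minimum cost for 15 units: 239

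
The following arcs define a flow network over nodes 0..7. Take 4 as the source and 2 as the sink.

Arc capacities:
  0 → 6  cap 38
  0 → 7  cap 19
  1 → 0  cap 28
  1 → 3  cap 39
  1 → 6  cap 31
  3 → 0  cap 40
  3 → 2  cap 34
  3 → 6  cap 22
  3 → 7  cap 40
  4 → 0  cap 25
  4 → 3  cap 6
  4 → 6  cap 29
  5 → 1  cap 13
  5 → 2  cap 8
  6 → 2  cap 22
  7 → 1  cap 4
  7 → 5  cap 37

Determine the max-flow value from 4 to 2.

augment #1: 4→3→2 bottleneck 6, total now 6
augment #2: 4→6→2 bottleneck 22, total now 28
augment #3: 4→0→7→5→2 bottleneck 8, total now 36
augment #4: 4→0→7→1→3→2 bottleneck 4, total now 40
augment #5: 4→0→7→5→1→3→2 bottleneck 7, total now 47

Maximum flow value: 47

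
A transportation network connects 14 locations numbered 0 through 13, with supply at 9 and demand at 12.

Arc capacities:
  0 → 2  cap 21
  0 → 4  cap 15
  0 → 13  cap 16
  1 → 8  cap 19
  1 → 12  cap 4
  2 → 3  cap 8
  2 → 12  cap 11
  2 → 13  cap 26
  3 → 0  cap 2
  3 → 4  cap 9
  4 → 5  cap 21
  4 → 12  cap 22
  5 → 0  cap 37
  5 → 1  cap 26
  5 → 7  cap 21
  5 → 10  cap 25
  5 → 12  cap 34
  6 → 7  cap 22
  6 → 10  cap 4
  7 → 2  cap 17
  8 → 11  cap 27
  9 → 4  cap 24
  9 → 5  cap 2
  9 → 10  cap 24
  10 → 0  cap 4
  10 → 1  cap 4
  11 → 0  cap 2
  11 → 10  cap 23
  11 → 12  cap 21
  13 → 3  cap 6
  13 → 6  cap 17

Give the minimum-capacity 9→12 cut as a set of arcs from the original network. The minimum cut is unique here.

augment #1: 9→4→12 push 22
augment #2: 9→5→12 push 2
augment #3: 9→4→5→12 push 2
augment #4: 9→10→1→12 push 4
augment #5: 9→10→0→2→12 push 4
max flow = 34; residual-reachable set from 9 gives S-side
cut edges (S→T): {(9,4), (9,5), (10,0), (10,1)} total cap 34

Min-cut arcs: {(9,4), (9,5), (10,0), (10,1)} (total capacity 34)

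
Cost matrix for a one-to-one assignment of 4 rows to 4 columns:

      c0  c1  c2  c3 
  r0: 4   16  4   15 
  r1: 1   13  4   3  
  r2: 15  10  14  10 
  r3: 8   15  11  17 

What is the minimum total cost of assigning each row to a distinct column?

Minimum assignment cost: 25

optimal assignment: row0→col2 (cost 4), row1→col3 (cost 3), row2→col1 (cost 10), row3→col0 (cost 8)
total = 4 + 3 + 10 + 8 = 25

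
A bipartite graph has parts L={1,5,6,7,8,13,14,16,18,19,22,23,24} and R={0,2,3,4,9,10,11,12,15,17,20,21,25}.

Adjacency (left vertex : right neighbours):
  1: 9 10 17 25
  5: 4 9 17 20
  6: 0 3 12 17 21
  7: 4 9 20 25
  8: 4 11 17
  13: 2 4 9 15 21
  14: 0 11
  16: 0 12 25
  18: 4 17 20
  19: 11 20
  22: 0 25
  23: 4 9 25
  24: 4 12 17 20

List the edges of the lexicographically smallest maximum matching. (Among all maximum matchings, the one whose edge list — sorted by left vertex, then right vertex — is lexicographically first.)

|M| = 11 (so the lex-smallest maximum matching has 11 edges)
process left vertices in ascending order; for each, take the smallest-labelled available neighbour that still permits 11 edges overall, or leave it unmatched if none does
lex-smallest matching: {1-10, 5-4, 6-3, 7-9, 8-11, 13-2, 14-0, 16-12, 18-17, 19-20, 22-25}

Lex-smallest maximum matching: {(1,10), (5,4), (6,3), (7,9), (8,11), (13,2), (14,0), (16,12), (18,17), (19,20), (22,25)}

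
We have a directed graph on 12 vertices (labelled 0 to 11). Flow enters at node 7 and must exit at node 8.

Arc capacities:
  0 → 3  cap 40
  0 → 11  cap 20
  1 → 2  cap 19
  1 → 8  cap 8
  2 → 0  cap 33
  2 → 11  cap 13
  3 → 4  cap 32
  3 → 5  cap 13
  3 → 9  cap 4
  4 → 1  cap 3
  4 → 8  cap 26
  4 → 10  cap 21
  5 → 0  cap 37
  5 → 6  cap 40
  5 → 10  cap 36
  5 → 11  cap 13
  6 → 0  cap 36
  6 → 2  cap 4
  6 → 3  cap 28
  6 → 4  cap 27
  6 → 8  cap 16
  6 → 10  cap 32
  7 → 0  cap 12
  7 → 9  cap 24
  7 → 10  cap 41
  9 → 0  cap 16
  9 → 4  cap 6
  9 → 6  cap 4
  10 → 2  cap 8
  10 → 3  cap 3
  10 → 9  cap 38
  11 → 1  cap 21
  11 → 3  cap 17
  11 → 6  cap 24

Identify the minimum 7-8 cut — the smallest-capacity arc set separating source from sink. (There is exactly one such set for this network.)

Min-cut arcs: {(7,0), (9,0), (9,4), (9,6), (10,2), (10,3)} (total capacity 49)

augment #1: 7→9→4→8 push 6
augment #2: 7→9→6→8 push 4
augment #3: 7→0→3→4→8 push 12
augment #4: 7→10→3→4→8 push 3
augment #5: 7→9→0→3→4→8 push 5
augment #6: 7→9→0→11→1→8 push 8
augment #7: 7→9→0→11→6→8 push 1
augment #8: 7→10→2→11→6→8 push 8
augment #9: 7→10→9→0→11→6→8 push 2
max flow = 49; residual-reachable set from 7 gives S-side
cut edges (S→T): {(7,0), (9,0), (9,4), (9,6), (10,2), (10,3)} total cap 49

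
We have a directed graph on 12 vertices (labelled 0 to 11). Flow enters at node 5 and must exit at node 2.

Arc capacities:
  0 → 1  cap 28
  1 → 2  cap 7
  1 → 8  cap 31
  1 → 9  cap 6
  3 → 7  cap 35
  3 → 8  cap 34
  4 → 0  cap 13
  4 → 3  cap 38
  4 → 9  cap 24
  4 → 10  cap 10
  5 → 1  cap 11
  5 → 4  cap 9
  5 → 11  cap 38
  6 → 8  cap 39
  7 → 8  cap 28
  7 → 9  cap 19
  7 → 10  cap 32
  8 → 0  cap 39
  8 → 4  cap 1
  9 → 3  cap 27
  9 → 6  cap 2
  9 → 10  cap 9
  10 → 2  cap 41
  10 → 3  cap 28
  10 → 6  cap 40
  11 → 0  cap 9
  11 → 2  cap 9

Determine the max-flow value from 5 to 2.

Maximum flow value: 32

augment #1: 5→1→2 bottleneck 7, total now 7
augment #2: 5→11→2 bottleneck 9, total now 16
augment #3: 5→4→10→2 bottleneck 9, total now 25
augment #4: 5→1→9→10→2 bottleneck 4, total now 29
augment #5: 5→11→0→1→9→10→2 bottleneck 2, total now 31
augment #6: 5→11→0→1→8→4→10→2 bottleneck 1, total now 32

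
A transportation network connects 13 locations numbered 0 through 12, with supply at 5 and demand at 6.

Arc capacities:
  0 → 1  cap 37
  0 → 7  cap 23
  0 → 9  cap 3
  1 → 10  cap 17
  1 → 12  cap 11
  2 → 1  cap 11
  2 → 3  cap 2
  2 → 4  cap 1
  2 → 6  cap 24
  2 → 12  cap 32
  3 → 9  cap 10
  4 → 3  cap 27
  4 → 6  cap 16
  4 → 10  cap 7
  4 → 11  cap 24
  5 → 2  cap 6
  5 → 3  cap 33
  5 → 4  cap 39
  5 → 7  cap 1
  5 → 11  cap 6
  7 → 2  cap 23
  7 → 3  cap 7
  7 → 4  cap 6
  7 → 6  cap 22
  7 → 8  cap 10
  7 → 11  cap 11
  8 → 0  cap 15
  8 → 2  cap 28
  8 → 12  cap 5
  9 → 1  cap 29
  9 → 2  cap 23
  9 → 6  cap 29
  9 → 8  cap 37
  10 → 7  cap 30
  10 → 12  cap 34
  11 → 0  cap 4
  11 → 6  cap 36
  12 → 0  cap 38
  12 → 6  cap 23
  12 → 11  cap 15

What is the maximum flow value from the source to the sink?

Maximum flow value: 62

augment #1: 5→2→6 bottleneck 6, total now 6
augment #2: 5→4→6 bottleneck 16, total now 22
augment #3: 5→7→6 bottleneck 1, total now 23
augment #4: 5→11→6 bottleneck 6, total now 29
augment #5: 5→3→9→6 bottleneck 10, total now 39
augment #6: 5→4→11→6 bottleneck 23, total now 62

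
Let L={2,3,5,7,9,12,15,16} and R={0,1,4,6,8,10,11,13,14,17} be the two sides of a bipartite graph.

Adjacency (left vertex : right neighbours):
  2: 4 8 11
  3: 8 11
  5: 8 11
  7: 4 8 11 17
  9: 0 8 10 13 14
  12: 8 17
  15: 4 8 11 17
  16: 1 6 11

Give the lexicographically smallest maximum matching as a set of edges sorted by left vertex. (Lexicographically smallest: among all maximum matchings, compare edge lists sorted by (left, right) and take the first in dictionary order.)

|M| = 6 (so the lex-smallest maximum matching has 6 edges)
process left vertices in ascending order; for each, take the smallest-labelled available neighbour that still permits 6 edges overall, or leave it unmatched if none does
lex-smallest matching: {2-4, 3-8, 5-11, 7-17, 9-0, 16-1}

Lex-smallest maximum matching: {(2,4), (3,8), (5,11), (7,17), (9,0), (16,1)}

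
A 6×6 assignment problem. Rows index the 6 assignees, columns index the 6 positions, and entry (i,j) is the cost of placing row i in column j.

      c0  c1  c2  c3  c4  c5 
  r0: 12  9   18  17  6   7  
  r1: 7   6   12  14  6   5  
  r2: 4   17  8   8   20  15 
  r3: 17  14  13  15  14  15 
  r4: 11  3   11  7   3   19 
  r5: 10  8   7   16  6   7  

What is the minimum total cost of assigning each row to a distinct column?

optimal assignment: row0→col4 (cost 6), row1→col5 (cost 5), row2→col0 (cost 4), row3→col3 (cost 15), row4→col1 (cost 3), row5→col2 (cost 7)
total = 6 + 5 + 4 + 15 + 3 + 7 = 40

Minimum assignment cost: 40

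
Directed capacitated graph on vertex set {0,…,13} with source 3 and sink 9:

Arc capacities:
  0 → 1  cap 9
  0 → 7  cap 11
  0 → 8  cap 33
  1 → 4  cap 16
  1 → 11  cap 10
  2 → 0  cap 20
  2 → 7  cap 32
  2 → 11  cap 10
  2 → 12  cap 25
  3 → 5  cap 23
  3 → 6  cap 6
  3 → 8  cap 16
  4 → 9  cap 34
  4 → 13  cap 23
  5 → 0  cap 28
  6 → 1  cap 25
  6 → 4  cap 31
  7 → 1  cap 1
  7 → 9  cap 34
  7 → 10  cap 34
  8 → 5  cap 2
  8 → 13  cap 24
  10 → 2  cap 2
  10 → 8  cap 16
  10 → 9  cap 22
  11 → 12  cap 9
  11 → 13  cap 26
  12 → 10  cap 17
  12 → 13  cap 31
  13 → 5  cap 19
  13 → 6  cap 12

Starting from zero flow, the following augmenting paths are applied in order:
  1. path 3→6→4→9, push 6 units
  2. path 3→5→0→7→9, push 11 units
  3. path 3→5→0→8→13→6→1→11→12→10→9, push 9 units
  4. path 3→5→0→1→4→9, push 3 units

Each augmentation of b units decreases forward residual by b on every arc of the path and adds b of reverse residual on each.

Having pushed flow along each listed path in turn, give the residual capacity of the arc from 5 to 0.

after path 1 (3→6→4→9, push 6): res(5,0)=28
after path 2 (3→5→0→7→9, push 11): res(5,0)=17
after path 3 (3→5→0→8→13→6→1→11→12→10→9, push 9): res(5,0)=8
after path 4 (3→5→0→1→4→9, push 3): res(5,0)=5

Residual capacity of (5,0): 5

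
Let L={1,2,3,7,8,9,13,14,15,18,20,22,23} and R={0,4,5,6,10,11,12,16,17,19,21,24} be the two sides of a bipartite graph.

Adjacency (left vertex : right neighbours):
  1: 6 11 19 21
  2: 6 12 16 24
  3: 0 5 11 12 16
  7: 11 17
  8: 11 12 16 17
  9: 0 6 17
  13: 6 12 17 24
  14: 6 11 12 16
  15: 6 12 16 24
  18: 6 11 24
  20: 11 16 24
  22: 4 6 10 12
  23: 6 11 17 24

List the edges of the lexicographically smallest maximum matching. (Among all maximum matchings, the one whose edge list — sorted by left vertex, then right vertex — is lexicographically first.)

Lex-smallest maximum matching: {(1,19), (2,6), (3,5), (7,11), (8,12), (9,0), (13,17), (14,16), (15,24), (22,4)}

|M| = 10 (so the lex-smallest maximum matching has 10 edges)
process left vertices in ascending order; for each, take the smallest-labelled available neighbour that still permits 10 edges overall, or leave it unmatched if none does
lex-smallest matching: {1-19, 2-6, 3-5, 7-11, 8-12, 9-0, 13-17, 14-16, 15-24, 22-4}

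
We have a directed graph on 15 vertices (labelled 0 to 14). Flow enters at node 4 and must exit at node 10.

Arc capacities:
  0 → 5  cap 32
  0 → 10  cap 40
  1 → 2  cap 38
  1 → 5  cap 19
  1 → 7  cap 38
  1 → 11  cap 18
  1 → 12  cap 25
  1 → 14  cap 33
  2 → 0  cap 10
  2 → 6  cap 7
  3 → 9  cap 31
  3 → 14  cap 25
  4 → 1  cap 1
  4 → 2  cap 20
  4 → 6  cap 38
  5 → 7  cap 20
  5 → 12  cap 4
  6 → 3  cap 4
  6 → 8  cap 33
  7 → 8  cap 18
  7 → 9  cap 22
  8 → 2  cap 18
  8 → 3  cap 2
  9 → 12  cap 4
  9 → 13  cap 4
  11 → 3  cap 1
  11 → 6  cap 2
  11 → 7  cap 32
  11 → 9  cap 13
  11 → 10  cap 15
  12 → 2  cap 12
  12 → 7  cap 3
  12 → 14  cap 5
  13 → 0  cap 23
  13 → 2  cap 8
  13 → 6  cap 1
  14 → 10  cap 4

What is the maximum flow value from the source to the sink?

augment #1: 4→1→11→10 bottleneck 1, total now 1
augment #2: 4→2→0→10 bottleneck 10, total now 11
augment #3: 4→6→3→14→10 bottleneck 4, total now 15
augment #4: 4→6→8→3→9→13→0→10 bottleneck 2, total now 17

Maximum flow value: 17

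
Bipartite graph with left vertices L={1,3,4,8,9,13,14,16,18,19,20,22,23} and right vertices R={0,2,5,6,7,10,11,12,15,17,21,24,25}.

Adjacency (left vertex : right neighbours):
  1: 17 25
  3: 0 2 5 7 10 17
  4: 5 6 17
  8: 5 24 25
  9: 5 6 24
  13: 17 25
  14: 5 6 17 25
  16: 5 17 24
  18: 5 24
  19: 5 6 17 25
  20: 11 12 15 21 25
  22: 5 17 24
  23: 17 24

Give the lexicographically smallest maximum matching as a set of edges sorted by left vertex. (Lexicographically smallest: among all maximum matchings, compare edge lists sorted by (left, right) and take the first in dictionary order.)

|M| = 7 (so the lex-smallest maximum matching has 7 edges)
process left vertices in ascending order; for each, take the smallest-labelled available neighbour that still permits 7 edges overall, or leave it unmatched if none does
lex-smallest matching: {1-17, 3-0, 4-5, 8-24, 9-6, 13-25, 20-11}

Lex-smallest maximum matching: {(1,17), (3,0), (4,5), (8,24), (9,6), (13,25), (20,11)}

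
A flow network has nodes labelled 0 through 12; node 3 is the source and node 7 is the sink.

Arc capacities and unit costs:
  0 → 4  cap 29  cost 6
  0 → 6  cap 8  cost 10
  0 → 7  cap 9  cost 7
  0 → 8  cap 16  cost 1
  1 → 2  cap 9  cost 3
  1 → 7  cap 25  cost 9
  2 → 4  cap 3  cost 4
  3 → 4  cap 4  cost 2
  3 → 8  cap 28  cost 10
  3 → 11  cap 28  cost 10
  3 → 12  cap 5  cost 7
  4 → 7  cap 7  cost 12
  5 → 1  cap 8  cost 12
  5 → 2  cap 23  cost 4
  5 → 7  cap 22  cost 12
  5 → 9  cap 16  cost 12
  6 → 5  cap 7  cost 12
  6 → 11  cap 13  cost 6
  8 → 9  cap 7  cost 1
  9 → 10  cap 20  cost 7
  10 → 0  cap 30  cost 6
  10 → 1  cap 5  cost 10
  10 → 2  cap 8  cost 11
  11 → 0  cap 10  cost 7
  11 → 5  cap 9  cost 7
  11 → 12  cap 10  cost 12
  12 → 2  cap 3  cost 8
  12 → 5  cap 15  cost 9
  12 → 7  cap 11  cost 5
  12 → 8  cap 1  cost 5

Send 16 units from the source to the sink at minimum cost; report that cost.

shortest-cost path #1: 3→12→7 push 5 @ unit cost 12 (adds 60)
shortest-cost path #2: 3→4→7 push 4 @ unit cost 14 (adds 56)
shortest-cost path #3: 3→11→0→7 push 7 @ unit cost 24 (adds 168)
total cost = 284

Minimum cost for 16 units: 284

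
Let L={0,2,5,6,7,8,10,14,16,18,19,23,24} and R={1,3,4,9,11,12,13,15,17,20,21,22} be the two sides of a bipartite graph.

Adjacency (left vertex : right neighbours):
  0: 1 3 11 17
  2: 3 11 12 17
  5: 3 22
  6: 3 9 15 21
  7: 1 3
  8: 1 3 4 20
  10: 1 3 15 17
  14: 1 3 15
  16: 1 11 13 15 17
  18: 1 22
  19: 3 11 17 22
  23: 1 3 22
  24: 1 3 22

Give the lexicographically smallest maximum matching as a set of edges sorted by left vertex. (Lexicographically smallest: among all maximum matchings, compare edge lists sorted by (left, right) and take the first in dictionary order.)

Lex-smallest maximum matching: {(0,1), (2,12), (5,3), (6,9), (8,4), (10,17), (14,15), (16,13), (18,22), (19,11)}

|M| = 10 (so the lex-smallest maximum matching has 10 edges)
process left vertices in ascending order; for each, take the smallest-labelled available neighbour that still permits 10 edges overall, or leave it unmatched if none does
lex-smallest matching: {0-1, 2-12, 5-3, 6-9, 8-4, 10-17, 14-15, 16-13, 18-22, 19-11}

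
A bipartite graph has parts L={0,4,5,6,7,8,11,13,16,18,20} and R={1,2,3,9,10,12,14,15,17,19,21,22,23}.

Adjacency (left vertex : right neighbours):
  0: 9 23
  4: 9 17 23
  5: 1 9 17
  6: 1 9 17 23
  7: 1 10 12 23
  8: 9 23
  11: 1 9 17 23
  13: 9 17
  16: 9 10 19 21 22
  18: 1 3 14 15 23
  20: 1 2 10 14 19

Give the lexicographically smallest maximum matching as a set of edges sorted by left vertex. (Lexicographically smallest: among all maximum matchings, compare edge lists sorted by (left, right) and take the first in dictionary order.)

Lex-smallest maximum matching: {(0,9), (4,17), (5,1), (6,23), (7,10), (16,19), (18,3), (20,2)}

|M| = 8 (so the lex-smallest maximum matching has 8 edges)
process left vertices in ascending order; for each, take the smallest-labelled available neighbour that still permits 8 edges overall, or leave it unmatched if none does
lex-smallest matching: {0-9, 4-17, 5-1, 6-23, 7-10, 16-19, 18-3, 20-2}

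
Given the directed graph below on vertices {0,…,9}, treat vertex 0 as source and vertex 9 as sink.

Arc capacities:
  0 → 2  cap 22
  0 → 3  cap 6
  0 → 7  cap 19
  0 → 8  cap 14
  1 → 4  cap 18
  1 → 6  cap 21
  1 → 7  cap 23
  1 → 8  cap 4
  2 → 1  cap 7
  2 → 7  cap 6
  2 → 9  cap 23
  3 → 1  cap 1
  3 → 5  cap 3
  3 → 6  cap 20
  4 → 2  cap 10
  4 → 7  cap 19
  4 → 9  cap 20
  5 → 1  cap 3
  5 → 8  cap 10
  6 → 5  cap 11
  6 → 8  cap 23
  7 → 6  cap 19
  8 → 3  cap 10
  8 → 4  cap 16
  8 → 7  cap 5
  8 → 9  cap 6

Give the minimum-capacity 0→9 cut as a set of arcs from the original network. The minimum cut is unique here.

augment #1: 0→2→9 push 22
augment #2: 0→8→9 push 6
augment #3: 0→8→4→9 push 8
augment #4: 0→3→1→4→9 push 1
augment #5: 0→3→5→1→4→9 push 3
augment #6: 0→3→6→8→4→9 push 2
augment #7: 0→7→6→8→4→9 push 6
max flow = 48; residual-reachable set from 0 gives S-side
cut edges (S→T): {(0,2), (3,1), (5,1), (8,4), (8,9)} total cap 48

Min-cut arcs: {(0,2), (3,1), (5,1), (8,4), (8,9)} (total capacity 48)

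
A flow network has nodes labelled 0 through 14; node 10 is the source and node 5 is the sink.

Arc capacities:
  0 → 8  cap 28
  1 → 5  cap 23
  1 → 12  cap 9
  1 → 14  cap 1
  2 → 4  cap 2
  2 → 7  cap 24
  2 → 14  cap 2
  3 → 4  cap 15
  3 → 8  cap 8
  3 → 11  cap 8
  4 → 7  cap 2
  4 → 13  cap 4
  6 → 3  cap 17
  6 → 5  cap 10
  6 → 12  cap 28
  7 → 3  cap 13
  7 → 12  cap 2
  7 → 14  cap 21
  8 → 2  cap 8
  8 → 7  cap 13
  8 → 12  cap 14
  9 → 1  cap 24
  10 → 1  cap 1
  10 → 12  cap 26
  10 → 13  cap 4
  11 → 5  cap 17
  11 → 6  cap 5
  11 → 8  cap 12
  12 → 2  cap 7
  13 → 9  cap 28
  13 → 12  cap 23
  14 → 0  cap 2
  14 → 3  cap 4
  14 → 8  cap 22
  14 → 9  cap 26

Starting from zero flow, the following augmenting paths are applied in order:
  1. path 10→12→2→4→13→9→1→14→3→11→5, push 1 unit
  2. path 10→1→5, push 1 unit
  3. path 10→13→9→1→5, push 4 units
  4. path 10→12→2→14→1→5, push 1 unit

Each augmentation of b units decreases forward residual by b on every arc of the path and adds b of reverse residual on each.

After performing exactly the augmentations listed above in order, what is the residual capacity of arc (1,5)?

after path 1 (10→12→2→4→13→9→1→14→3→11→5, push 1): res(1,5)=23
after path 2 (10→1→5, push 1): res(1,5)=22
after path 3 (10→13→9→1→5, push 4): res(1,5)=18
after path 4 (10→12→2→14→1→5, push 1): res(1,5)=17

Residual capacity of (1,5): 17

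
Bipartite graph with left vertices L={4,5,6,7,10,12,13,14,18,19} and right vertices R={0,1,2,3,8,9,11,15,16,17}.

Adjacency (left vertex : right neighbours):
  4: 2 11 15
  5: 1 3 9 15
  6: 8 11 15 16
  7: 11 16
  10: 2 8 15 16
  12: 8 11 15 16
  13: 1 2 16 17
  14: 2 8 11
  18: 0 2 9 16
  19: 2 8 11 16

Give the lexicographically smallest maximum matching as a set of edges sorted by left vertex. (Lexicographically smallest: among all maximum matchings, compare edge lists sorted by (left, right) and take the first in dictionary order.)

|M| = 8 (so the lex-smallest maximum matching has 8 edges)
process left vertices in ascending order; for each, take the smallest-labelled available neighbour that still permits 8 edges overall, or leave it unmatched if none does
lex-smallest matching: {4-2, 5-1, 6-8, 7-11, 10-15, 12-16, 13-17, 18-0}

Lex-smallest maximum matching: {(4,2), (5,1), (6,8), (7,11), (10,15), (12,16), (13,17), (18,0)}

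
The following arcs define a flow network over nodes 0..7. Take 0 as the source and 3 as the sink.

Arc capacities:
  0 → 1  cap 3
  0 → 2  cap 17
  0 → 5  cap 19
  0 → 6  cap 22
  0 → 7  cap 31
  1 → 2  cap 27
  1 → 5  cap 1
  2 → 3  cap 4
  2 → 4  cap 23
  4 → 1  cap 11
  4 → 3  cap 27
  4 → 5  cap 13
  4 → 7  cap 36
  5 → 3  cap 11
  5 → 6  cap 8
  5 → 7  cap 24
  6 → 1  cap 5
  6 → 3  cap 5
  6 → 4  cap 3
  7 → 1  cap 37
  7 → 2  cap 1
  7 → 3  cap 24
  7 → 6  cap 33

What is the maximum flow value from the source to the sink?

augment #1: 0→2→3 bottleneck 4, total now 4
augment #2: 0→5→3 bottleneck 11, total now 15
augment #3: 0→6→3 bottleneck 5, total now 20
augment #4: 0→7→3 bottleneck 24, total now 44
augment #5: 0→2→4→3 bottleneck 13, total now 57
augment #6: 0→6→4→3 bottleneck 3, total now 60
augment #7: 0→1→2→4→3 bottleneck 3, total now 63
augment #8: 0→7→2→4→3 bottleneck 1, total now 64
augment #9: 0→6→1→2→4→3 bottleneck 5, total now 69
augment #10: 0→7→1→2→4→3 bottleneck 1, total now 70

Maximum flow value: 70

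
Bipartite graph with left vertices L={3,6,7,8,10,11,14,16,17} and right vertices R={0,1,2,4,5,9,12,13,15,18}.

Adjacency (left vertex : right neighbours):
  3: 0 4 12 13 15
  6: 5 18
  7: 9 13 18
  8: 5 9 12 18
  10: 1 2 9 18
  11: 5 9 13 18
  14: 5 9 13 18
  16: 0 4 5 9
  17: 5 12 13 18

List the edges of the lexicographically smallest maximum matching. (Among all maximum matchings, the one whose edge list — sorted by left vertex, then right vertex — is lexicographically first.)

|M| = 8 (so the lex-smallest maximum matching has 8 edges)
process left vertices in ascending order; for each, take the smallest-labelled available neighbour that still permits 8 edges overall, or leave it unmatched if none does
lex-smallest matching: {3-0, 6-5, 7-9, 8-12, 10-1, 11-13, 14-18, 16-4}

Lex-smallest maximum matching: {(3,0), (6,5), (7,9), (8,12), (10,1), (11,13), (14,18), (16,4)}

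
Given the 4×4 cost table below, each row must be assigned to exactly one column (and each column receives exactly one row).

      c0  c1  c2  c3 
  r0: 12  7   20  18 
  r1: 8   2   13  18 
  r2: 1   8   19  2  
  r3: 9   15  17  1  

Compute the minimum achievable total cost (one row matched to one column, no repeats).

optimal assignment: row0→col1 (cost 7), row1→col2 (cost 13), row2→col0 (cost 1), row3→col3 (cost 1)
total = 7 + 13 + 1 + 1 = 22

Minimum assignment cost: 22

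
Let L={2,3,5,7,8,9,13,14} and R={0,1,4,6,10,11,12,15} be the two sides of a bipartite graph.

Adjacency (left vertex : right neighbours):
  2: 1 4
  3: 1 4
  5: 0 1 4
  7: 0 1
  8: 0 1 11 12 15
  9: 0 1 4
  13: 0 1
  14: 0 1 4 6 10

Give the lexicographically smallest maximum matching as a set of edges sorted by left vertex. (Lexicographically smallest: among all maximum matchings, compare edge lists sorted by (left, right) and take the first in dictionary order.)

Lex-smallest maximum matching: {(2,1), (3,4), (5,0), (8,11), (14,6)}

|M| = 5 (so the lex-smallest maximum matching has 5 edges)
process left vertices in ascending order; for each, take the smallest-labelled available neighbour that still permits 5 edges overall, or leave it unmatched if none does
lex-smallest matching: {2-1, 3-4, 5-0, 8-11, 14-6}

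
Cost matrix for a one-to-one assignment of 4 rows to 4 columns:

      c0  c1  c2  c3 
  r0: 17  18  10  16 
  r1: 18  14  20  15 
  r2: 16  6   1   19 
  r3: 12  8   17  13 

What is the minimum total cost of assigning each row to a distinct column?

Minimum assignment cost: 41

optimal assignment: row0→col0 (cost 17), row1→col3 (cost 15), row2→col2 (cost 1), row3→col1 (cost 8)
total = 17 + 15 + 1 + 8 = 41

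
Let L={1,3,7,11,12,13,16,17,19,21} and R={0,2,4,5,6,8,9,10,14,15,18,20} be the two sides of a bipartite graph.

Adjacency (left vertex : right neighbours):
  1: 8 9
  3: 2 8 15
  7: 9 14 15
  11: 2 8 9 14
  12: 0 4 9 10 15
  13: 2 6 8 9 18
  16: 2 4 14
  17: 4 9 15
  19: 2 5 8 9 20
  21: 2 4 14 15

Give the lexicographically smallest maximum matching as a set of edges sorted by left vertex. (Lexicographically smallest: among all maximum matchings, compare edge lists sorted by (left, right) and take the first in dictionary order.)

|M| = 9 (so the lex-smallest maximum matching has 9 edges)
process left vertices in ascending order; for each, take the smallest-labelled available neighbour that still permits 9 edges overall, or leave it unmatched if none does
lex-smallest matching: {1-8, 3-2, 7-9, 11-14, 12-0, 13-6, 16-4, 17-15, 19-5}

Lex-smallest maximum matching: {(1,8), (3,2), (7,9), (11,14), (12,0), (13,6), (16,4), (17,15), (19,5)}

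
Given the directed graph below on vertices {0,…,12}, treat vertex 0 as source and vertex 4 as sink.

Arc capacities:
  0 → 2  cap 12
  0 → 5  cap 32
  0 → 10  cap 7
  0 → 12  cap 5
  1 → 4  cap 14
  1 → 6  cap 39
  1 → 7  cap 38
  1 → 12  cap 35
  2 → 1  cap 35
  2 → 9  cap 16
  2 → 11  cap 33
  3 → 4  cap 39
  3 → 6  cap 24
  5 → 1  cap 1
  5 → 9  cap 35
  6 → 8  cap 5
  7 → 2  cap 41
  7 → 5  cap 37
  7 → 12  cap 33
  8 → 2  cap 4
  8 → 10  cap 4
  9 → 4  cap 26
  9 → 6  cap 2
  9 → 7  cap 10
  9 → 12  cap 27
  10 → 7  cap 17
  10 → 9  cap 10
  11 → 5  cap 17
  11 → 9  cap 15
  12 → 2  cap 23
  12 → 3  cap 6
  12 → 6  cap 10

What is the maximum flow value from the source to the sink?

augment #1: 0→2→1→4 bottleneck 12, total now 12
augment #2: 0→5→1→4 bottleneck 1, total now 13
augment #3: 0→5→9→4 bottleneck 26, total now 39
augment #4: 0→12→3→4 bottleneck 5, total now 44
augment #5: 0→5→9→12→3→4 bottleneck 1, total now 45
augment #6: 0→10→7→2→1→4 bottleneck 1, total now 46

Maximum flow value: 46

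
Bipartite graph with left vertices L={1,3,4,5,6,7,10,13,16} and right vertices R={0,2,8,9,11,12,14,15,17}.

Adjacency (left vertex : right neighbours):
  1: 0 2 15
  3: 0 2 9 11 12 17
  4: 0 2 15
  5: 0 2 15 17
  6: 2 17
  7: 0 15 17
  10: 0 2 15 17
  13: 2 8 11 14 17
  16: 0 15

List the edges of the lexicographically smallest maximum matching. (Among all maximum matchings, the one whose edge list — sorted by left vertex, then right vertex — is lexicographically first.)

|M| = 6 (so the lex-smallest maximum matching has 6 edges)
process left vertices in ascending order; for each, take the smallest-labelled available neighbour that still permits 6 edges overall, or leave it unmatched if none does
lex-smallest matching: {1-0, 3-9, 4-2, 5-15, 6-17, 13-8}

Lex-smallest maximum matching: {(1,0), (3,9), (4,2), (5,15), (6,17), (13,8)}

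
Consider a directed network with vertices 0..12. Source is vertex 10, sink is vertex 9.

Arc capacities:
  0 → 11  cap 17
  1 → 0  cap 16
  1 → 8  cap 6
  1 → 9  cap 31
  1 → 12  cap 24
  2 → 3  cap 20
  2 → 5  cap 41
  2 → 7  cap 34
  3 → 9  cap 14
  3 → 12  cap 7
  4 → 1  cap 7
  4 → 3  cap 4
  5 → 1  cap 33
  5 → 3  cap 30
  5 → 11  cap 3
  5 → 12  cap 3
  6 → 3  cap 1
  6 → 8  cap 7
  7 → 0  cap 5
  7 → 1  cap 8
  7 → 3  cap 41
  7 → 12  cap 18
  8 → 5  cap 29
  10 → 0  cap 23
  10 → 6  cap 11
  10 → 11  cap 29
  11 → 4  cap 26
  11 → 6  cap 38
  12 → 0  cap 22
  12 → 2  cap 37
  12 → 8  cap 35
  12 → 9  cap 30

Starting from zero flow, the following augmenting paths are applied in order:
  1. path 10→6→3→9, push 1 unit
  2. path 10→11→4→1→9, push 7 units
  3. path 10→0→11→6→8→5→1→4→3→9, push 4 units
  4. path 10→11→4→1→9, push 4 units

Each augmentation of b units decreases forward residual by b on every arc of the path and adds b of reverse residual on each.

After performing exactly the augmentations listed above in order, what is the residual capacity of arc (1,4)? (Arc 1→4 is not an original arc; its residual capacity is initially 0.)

Residual capacity of (1,4): 7

after path 1 (10→6→3→9, push 1): res(1,4)=0
after path 2 (10→11→4→1→9, push 7): res(1,4)=7
after path 3 (10→0→11→6→8→5→1→4→3→9, push 4): res(1,4)=3
after path 4 (10→11→4→1→9, push 4): res(1,4)=7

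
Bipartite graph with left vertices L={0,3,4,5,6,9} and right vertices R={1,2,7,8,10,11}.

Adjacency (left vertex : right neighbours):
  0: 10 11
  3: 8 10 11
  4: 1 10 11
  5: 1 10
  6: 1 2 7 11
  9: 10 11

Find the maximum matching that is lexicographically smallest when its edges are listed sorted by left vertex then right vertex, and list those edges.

|M| = 5 (so the lex-smallest maximum matching has 5 edges)
process left vertices in ascending order; for each, take the smallest-labelled available neighbour that still permits 5 edges overall, or leave it unmatched if none does
lex-smallest matching: {0-10, 3-8, 4-1, 6-2, 9-11}

Lex-smallest maximum matching: {(0,10), (3,8), (4,1), (6,2), (9,11)}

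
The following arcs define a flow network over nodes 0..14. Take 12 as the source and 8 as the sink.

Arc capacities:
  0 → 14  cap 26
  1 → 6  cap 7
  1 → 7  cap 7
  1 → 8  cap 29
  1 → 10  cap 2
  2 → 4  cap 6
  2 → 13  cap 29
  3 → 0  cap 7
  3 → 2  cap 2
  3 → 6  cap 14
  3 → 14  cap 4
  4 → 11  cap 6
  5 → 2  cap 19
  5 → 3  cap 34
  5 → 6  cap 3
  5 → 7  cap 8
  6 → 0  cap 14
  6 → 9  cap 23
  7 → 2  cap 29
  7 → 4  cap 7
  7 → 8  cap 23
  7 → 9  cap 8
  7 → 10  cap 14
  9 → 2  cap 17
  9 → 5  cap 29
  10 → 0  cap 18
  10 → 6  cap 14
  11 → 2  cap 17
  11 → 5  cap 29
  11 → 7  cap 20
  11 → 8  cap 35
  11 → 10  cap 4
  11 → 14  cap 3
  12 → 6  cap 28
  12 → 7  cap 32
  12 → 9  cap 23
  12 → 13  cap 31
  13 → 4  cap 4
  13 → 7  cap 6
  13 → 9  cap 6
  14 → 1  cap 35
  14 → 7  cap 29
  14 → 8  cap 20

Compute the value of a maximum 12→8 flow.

augment #1: 12→7→8 bottleneck 23, total now 23
augment #2: 12→6→0→14→8 bottleneck 14, total now 37
augment #3: 12→7→4→11→8 bottleneck 6, total now 43
augment #4: 12→7→10→0→14→8 bottleneck 3, total now 46
augment #5: 12→9→5→3→14→8 bottleneck 3, total now 49
augment #6: 12→9→5→3→14→1→8 bottleneck 1, total now 50
augment #7: 12→9→5→3→0→14→1→8 bottleneck 7, total now 57
augment #8: 12→13→7→10→0→14→1→8 bottleneck 2, total now 59

Maximum flow value: 59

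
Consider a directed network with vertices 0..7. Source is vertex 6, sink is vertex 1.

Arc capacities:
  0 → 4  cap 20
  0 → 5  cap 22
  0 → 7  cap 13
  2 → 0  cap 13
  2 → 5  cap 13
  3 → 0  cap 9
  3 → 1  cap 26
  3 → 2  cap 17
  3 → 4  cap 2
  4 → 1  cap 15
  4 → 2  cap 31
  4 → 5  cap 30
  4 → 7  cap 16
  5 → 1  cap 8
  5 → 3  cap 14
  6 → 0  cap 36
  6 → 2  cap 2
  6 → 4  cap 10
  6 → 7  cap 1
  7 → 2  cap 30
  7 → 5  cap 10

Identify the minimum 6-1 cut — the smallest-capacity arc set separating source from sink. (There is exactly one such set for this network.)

augment #1: 6→4→1 push 10
augment #2: 6→0→4→1 push 5
augment #3: 6→0→5→1 push 8
augment #4: 6→0→5→3→1 push 14
max flow = 37; residual-reachable set from 6 gives S-side
cut edges (S→T): {(4,1), (5,1), (5,3)} total cap 37

Min-cut arcs: {(4,1), (5,1), (5,3)} (total capacity 37)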